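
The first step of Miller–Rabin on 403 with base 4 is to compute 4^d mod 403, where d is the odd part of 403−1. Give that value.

376

403 − 1 = 402 = 2^1 · 201, so d = 201.
4^1 ≡ 4 (mod 403)
4^2 ≡ 4^2 = 16 ≡ 16 (mod 403)
4^4 ≡ 16^2 = 256 ≡ 256 (mod 403)
4^8 ≡ 256^2 = 65536 ≡ 250 (mod 403)
4^16 ≡ 250^2 = 62500 ≡ 35 (mod 403)
4^32 ≡ 35^2 = 1225 ≡ 16 (mod 403)
4^64 ≡ 16^2 = 256 ≡ 256 (mod 403)
4^128 ≡ 256^2 = 65536 ≡ 250 (mod 403)
201 = 128 + 64 + 8 + 1 in binary powers of 2.
So 4^201 ≡ 250 · 256 · 250 · 4 ≡ 376 (mod 403).
Squaring chain: 376; never reaches −1, so base 4 is a Miller–Rabin witness that 403 is composite.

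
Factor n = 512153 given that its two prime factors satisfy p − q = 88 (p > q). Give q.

673

Since p = q + 88, we have 512153 = q(q + 88), so q² + 88q − 512153 = 0.
Discriminant: 88² + 4·512153 = 7744 + 2048612 = 2056356; √2056356 = 1434.
q = (−88 + 1434)/2 = 673, and p = q + 88 = 761.
Check: 673 · 761 = 512153.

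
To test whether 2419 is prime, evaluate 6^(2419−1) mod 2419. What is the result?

1673

6^1 ≡ 6 (mod 2419)
6^2 ≡ 6^2 = 36 ≡ 36 (mod 2419)
6^4 ≡ 36^2 = 1296 ≡ 1296 (mod 2419)
6^8 ≡ 1296^2 = 1679616 ≡ 830 (mod 2419)
6^16 ≡ 830^2 = 688900 ≡ 1904 (mod 2419)
6^32 ≡ 1904^2 = 3625216 ≡ 1554 (mod 2419)
6^64 ≡ 1554^2 = 2414916 ≡ 754 (mod 2419)
6^128 ≡ 754^2 = 568516 ≡ 51 (mod 2419)
6^256 ≡ 51^2 = 2601 ≡ 182 (mod 2419)
6^512 ≡ 182^2 = 33124 ≡ 1677 (mod 2419)
6^1024 ≡ 1677^2 = 2812329 ≡ 1451 (mod 2419)
6^2048 ≡ 1451^2 = 2105401 ≡ 871 (mod 2419)
2418 = 2048 + 256 + 64 + 32 + 16 + 2 in binary powers of 2.
So 6^2418 ≡ 871 · 182 · 754 · 1554 · 1904 · 36 ≡ 1673 (mod 2419).
Since 1673 ≠ 1, base 6 is a Fermat witness: 2419 is composite.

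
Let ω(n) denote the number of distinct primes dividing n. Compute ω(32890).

32890 = 2 · 16445
16445 = 5 · 3289
3289 = 11 · 299
299 = 13 · 23
32890 = 2 · 5 · 11 · 13 · 23, which has 5 distinct prime factors.

5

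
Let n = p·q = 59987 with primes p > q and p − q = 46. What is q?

223

Since p = q + 46, we have 59987 = q(q + 46), so q² + 46q − 59987 = 0.
Discriminant: 46² + 4·59987 = 2116 + 239948 = 242064; √242064 = 492.
q = (−46 + 492)/2 = 223, and p = q + 46 = 269.
Check: 223 · 269 = 59987.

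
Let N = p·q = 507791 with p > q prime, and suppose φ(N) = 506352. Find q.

φ(n) = (p−1)(q−1) = n − (p+q) + 1, so p + q = 507791 − 506352 + 1 = 1440.
p and q are the roots of t² − 1440t + 507791 = 0.
Discriminant: 1440² − 4·507791 = 2073600 − 2031164 = 42436; √42436 = 206.
q = (1440 − 206)/2 = 617, p = (1440 + 206)/2 = 823.
Check: 617 · 823 = 507791.

617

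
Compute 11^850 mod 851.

26

11^1 ≡ 11 (mod 851)
11^2 ≡ 11^2 = 121 ≡ 121 (mod 851)
11^4 ≡ 121^2 = 14641 ≡ 174 (mod 851)
11^8 ≡ 174^2 = 30276 ≡ 491 (mod 851)
11^16 ≡ 491^2 = 241081 ≡ 248 (mod 851)
11^32 ≡ 248^2 = 61504 ≡ 232 (mod 851)
11^64 ≡ 232^2 = 53824 ≡ 211 (mod 851)
11^128 ≡ 211^2 = 44521 ≡ 269 (mod 851)
11^256 ≡ 269^2 = 72361 ≡ 26 (mod 851)
11^512 ≡ 26^2 = 676 ≡ 676 (mod 851)
850 = 512 + 256 + 64 + 16 + 2 in binary powers of 2.
So 11^850 ≡ 676 · 26 · 211 · 248 · 121 ≡ 26 (mod 851).
Since 26 ≠ 1, base 11 is a Fermat witness: 851 is composite.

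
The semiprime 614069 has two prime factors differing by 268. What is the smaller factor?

Since p = q + 268, we have 614069 = q(q + 268), so q² + 268q − 614069 = 0.
Discriminant: 268² + 4·614069 = 71824 + 2456276 = 2528100; √2528100 = 1590.
q = (−268 + 1590)/2 = 661, and p = q + 268 = 929.
Check: 661 · 929 = 614069.

661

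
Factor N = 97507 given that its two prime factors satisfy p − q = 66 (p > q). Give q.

Since p = q + 66, we have 97507 = q(q + 66), so q² + 66q − 97507 = 0.
Discriminant: 66² + 4·97507 = 4356 + 390028 = 394384; √394384 = 628.
q = (−66 + 628)/2 = 281, and p = q + 66 = 347.
Check: 281 · 347 = 97507.

281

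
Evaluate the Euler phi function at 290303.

264384

Factor: 290303 = 13 · 137 · 163.
φ(290303) = (13−1) · (137−1) · (163−1) = 12 · 136 · 162 = 264384.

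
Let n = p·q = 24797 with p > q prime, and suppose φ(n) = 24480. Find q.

137

φ(n) = (p−1)(q−1) = n − (p+q) + 1, so p + q = 24797 − 24480 + 1 = 318.
p and q are the roots of t² − 318t + 24797 = 0.
Discriminant: 318² − 4·24797 = 101124 − 99188 = 1936; √1936 = 44.
q = (318 − 44)/2 = 137, p = (318 + 44)/2 = 181.
Check: 137 · 181 = 24797.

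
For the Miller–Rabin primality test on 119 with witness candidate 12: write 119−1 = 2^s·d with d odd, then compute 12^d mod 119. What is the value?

119 − 1 = 118 = 2^1 · 59, so d = 59.
12^1 ≡ 12 (mod 119)
12^2 ≡ 12^2 = 144 ≡ 25 (mod 119)
12^4 ≡ 25^2 = 625 ≡ 30 (mod 119)
12^8 ≡ 30^2 = 900 ≡ 67 (mod 119)
12^16 ≡ 67^2 = 4489 ≡ 86 (mod 119)
12^32 ≡ 86^2 = 7396 ≡ 18 (mod 119)
59 = 32 + 16 + 8 + 2 + 1 in binary powers of 2.
So 12^59 ≡ 18 · 86 · 67 · 25 · 12 ≡ 108 (mod 119).
Squaring chain: 108; never reaches −1, so base 12 is a Miller–Rabin witness that 119 is composite.

108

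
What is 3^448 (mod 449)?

1

3^1 ≡ 3 (mod 449)
3^2 ≡ 3^2 = 9 ≡ 9 (mod 449)
3^4 ≡ 9^2 = 81 ≡ 81 (mod 449)
3^8 ≡ 81^2 = 6561 ≡ 275 (mod 449)
3^16 ≡ 275^2 = 75625 ≡ 193 (mod 449)
3^32 ≡ 193^2 = 37249 ≡ 431 (mod 449)
3^64 ≡ 431^2 = 185761 ≡ 324 (mod 449)
3^128 ≡ 324^2 = 104976 ≡ 359 (mod 449)
3^256 ≡ 359^2 = 128881 ≡ 18 (mod 449)
448 = 256 + 128 + 64 in binary powers of 2.
So 3^448 ≡ 18 · 359 · 324 ≡ 1 (mod 449).
Since the result is 1, base 3 gives no evidence that 449 is composite.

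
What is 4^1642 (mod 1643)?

574

4^1 ≡ 4 (mod 1643)
4^2 ≡ 4^2 = 16 ≡ 16 (mod 1643)
4^4 ≡ 16^2 = 256 ≡ 256 (mod 1643)
4^8 ≡ 256^2 = 65536 ≡ 1459 (mod 1643)
4^16 ≡ 1459^2 = 2128681 ≡ 996 (mod 1643)
4^32 ≡ 996^2 = 992016 ≡ 1287 (mod 1643)
4^64 ≡ 1287^2 = 1656369 ≡ 225 (mod 1643)
4^128 ≡ 225^2 = 50625 ≡ 1335 (mod 1643)
4^256 ≡ 1335^2 = 1782225 ≡ 1213 (mod 1643)
4^512 ≡ 1213^2 = 1471369 ≡ 884 (mod 1643)
4^1024 ≡ 884^2 = 781456 ≡ 1031 (mod 1643)
1642 = 1024 + 512 + 64 + 32 + 8 + 2 in binary powers of 2.
So 4^1642 ≡ 1031 · 884 · 225 · 1287 · 1459 · 16 ≡ 574 (mod 1643).
Since 574 ≠ 1, base 4 is a Fermat witness: 1643 is composite.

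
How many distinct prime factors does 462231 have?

462231 = 3^2 · 51359
51359 = 7 · 7337
7337 = 11 · 667
667 = 23 · 29
462231 = 3^2 · 7 · 11 · 23 · 29, which has 5 distinct prime factors.

5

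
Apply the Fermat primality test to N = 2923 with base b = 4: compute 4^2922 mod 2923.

100

4^1 ≡ 4 (mod 2923)
4^2 ≡ 4^2 = 16 ≡ 16 (mod 2923)
4^4 ≡ 16^2 = 256 ≡ 256 (mod 2923)
4^8 ≡ 256^2 = 65536 ≡ 1230 (mod 2923)
4^16 ≡ 1230^2 = 1512900 ≡ 1709 (mod 2923)
4^32 ≡ 1709^2 = 2920681 ≡ 604 (mod 2923)
4^64 ≡ 604^2 = 364816 ≡ 2364 (mod 2923)
4^128 ≡ 2364^2 = 5588496 ≡ 2643 (mod 2923)
4^256 ≡ 2643^2 = 6985449 ≡ 2402 (mod 2923)
4^512 ≡ 2402^2 = 5769604 ≡ 2525 (mod 2923)
4^1024 ≡ 2525^2 = 6375625 ≡ 562 (mod 2923)
4^2048 ≡ 562^2 = 315844 ≡ 160 (mod 2923)
2922 = 2048 + 512 + 256 + 64 + 32 + 8 + 2 in binary powers of 2.
So 4^2922 ≡ 160 · 2525 · 2402 · 2364 · 604 · 1230 · 16 ≡ 100 (mod 2923).
Since 100 ≠ 1, base 4 is a Fermat witness: 2923 is composite.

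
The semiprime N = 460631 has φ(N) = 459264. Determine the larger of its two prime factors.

φ(n) = (p−1)(q−1) = n − (p+q) + 1, so p + q = 460631 − 459264 + 1 = 1368.
p and q are the roots of t² − 1368t + 460631 = 0.
Discriminant: 1368² − 4·460631 = 1871424 − 1842524 = 28900; √28900 = 170.
q = (1368 − 170)/2 = 599, p = (1368 + 170)/2 = 769.
Check: 599 · 769 = 460631.

769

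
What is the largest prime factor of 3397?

79

3397 = 43 · 79
79 is prime.
So 3397 = 43 · 79; the largest prime factor is 79.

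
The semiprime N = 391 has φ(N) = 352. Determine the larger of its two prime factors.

23

φ(n) = (p−1)(q−1) = n − (p+q) + 1, so p + q = 391 − 352 + 1 = 40.
p and q are the roots of t² − 40t + 391 = 0.
Discriminant: 40² − 4·391 = 1600 − 1564 = 36; √36 = 6.
q = (40 − 6)/2 = 17, p = (40 + 6)/2 = 23.
Check: 17 · 23 = 391.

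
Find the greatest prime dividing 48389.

83

48389 = 11 · 4399
4399 = 53 · 83
83 is prime.
So 48389 = 11 · 53 · 83; the largest prime factor is 83.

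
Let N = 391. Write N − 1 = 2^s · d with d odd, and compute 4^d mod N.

285

391 − 1 = 390 = 2^1 · 195, so d = 195.
4^1 ≡ 4 (mod 391)
4^2 ≡ 4^2 = 16 ≡ 16 (mod 391)
4^4 ≡ 16^2 = 256 ≡ 256 (mod 391)
4^8 ≡ 256^2 = 65536 ≡ 239 (mod 391)
4^16 ≡ 239^2 = 57121 ≡ 35 (mod 391)
4^32 ≡ 35^2 = 1225 ≡ 52 (mod 391)
4^64 ≡ 52^2 = 2704 ≡ 358 (mod 391)
4^128 ≡ 358^2 = 128164 ≡ 307 (mod 391)
195 = 128 + 64 + 2 + 1 in binary powers of 2.
So 4^195 ≡ 307 · 358 · 16 · 4 ≡ 285 (mod 391).
Squaring chain: 285; never reaches −1, so base 4 is a Miller–Rabin witness that 391 is composite.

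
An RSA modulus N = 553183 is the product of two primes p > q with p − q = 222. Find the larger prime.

Since p = q + 222, we have 553183 = q(q + 222), so q² + 222q − 553183 = 0.
Discriminant: 222² + 4·553183 = 49284 + 2212732 = 2262016; √2262016 = 1504.
q = (−222 + 1504)/2 = 641, and p = q + 222 = 863.
Check: 641 · 863 = 553183.

863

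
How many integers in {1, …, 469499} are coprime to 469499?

442816

Factor: 469499 = 23 · 137 · 149.
φ(469499) = (23−1) · (137−1) · (149−1) = 22 · 136 · 148 = 442816.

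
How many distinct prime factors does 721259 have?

721259 = 7 · 103037
103037 = 11 · 9367
9367 = 17 · 551
551 = 19 · 29
721259 = 7 · 11 · 17 · 19 · 29, which has 5 distinct prime factors.

5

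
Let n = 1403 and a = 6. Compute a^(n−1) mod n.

899

6^1 ≡ 6 (mod 1403)
6^2 ≡ 6^2 = 36 ≡ 36 (mod 1403)
6^4 ≡ 36^2 = 1296 ≡ 1296 (mod 1403)
6^8 ≡ 1296^2 = 1679616 ≡ 225 (mod 1403)
6^16 ≡ 225^2 = 50625 ≡ 117 (mod 1403)
6^32 ≡ 117^2 = 13689 ≡ 1062 (mod 1403)
6^64 ≡ 1062^2 = 1127844 ≡ 1235 (mod 1403)
6^128 ≡ 1235^2 = 1525225 ≡ 164 (mod 1403)
6^256 ≡ 164^2 = 26896 ≡ 239 (mod 1403)
6^512 ≡ 239^2 = 57121 ≡ 1001 (mod 1403)
6^1024 ≡ 1001^2 = 1002001 ≡ 259 (mod 1403)
1402 = 1024 + 256 + 64 + 32 + 16 + 8 + 2 in binary powers of 2.
So 6^1402 ≡ 259 · 239 · 1235 · 1062 · 117 · 225 · 36 ≡ 899 (mod 1403).
Since 899 ≠ 1, base 6 is a Fermat witness: 1403 is composite.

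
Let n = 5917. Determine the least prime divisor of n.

61

5917 is odd.
Digit sum 22, not divisible by 3.
Ends in 7: not divisible by 5.
7: 5917 = 7·845 + 2
11: 5917 = 11·537 + 10
13: 5917 = 13·455 + 2
17: 5917 = 17·348 + 1
19: 5917 = 19·311 + 8
23: 5917 = 23·257 + 6
29: 5917 = 29·204 + 1
31: 5917 = 31·190 + 27
37: 5917 = 37·159 + 34
41: 5917 = 41·144 + 13
43: 5917 = 43·137 + 26
47: 5917 = 47·125 + 42
53: 5917 = 53·111 + 34
59: 5917 = 59·100 + 17
61: 5917 = 61·97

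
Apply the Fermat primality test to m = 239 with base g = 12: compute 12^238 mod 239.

1

12^1 ≡ 12 (mod 239)
12^2 ≡ 12^2 = 144 ≡ 144 (mod 239)
12^4 ≡ 144^2 = 20736 ≡ 182 (mod 239)
12^8 ≡ 182^2 = 33124 ≡ 142 (mod 239)
12^16 ≡ 142^2 = 20164 ≡ 88 (mod 239)
12^32 ≡ 88^2 = 7744 ≡ 96 (mod 239)
12^64 ≡ 96^2 = 9216 ≡ 134 (mod 239)
12^128 ≡ 134^2 = 17956 ≡ 31 (mod 239)
238 = 128 + 64 + 32 + 8 + 4 + 2 in binary powers of 2.
So 12^238 ≡ 31 · 134 · 96 · 142 · 182 · 144 ≡ 1 (mod 239).
Since the result is 1, base 12 gives no evidence that 239 is composite.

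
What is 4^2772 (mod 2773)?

2446

4^1 ≡ 4 (mod 2773)
4^2 ≡ 4^2 = 16 ≡ 16 (mod 2773)
4^4 ≡ 16^2 = 256 ≡ 256 (mod 2773)
4^8 ≡ 256^2 = 65536 ≡ 1757 (mod 2773)
4^16 ≡ 1757^2 = 3087049 ≡ 700 (mod 2773)
4^32 ≡ 700^2 = 490000 ≡ 1952 (mod 2773)
4^64 ≡ 1952^2 = 3810304 ≡ 202 (mod 2773)
4^128 ≡ 202^2 = 40804 ≡ 1982 (mod 2773)
4^256 ≡ 1982^2 = 3928324 ≡ 1756 (mod 2773)
4^512 ≡ 1756^2 = 3083536 ≡ 2733 (mod 2773)
4^1024 ≡ 2733^2 = 7469289 ≡ 1600 (mod 2773)
4^2048 ≡ 1600^2 = 2560000 ≡ 521 (mod 2773)
2772 = 2048 + 512 + 128 + 64 + 16 + 4 in binary powers of 2.
So 4^2772 ≡ 521 · 2733 · 1982 · 202 · 700 · 256 ≡ 2446 (mod 2773).
Since 2446 ≠ 1, base 4 is a Fermat witness: 2773 is composite.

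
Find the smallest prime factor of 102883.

11

102883 is odd.
Digit sum 22, not divisible by 3.
Ends in 3: not divisible by 5.
7: 102883 = 7·14697 + 4
11: 102883 = 11·9353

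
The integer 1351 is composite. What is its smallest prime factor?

7

1351 is odd.
Digit sum 10, not divisible by 3.
Ends in 1: not divisible by 5.
7: 1351 = 7·193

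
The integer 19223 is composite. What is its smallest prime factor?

19223 is odd.
Digit sum 17, not divisible by 3.
Ends in 3: not divisible by 5.
7: 19223 = 7·2746 + 1
11: 19223 = 11·1747 + 6
13: 19223 = 13·1478 + 9
17: 19223 = 17·1130 + 13
19: 19223 = 19·1011 + 14
23: 19223 = 23·835 + 18
29: 19223 = 29·662 + 25
31: 19223 = 31·620 + 3
37: 19223 = 37·519 + 20
41: 19223 = 41·468 + 35
43: 19223 = 43·447 + 2
47: 19223 = 47·409

47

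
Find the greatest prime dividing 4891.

4891 = 67 · 73
73 is prime.
So 4891 = 67 · 73; the largest prime factor is 73.

73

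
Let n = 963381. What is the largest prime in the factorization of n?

83

963381 = 3 · 321127
321127 = 53 · 6059
6059 = 73 · 83
83 is prime.
So 963381 = 3 · 53 · 73 · 83; the largest prime factor is 83.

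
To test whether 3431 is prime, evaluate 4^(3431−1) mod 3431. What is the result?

4^1 ≡ 4 (mod 3431)
4^2 ≡ 4^2 = 16 ≡ 16 (mod 3431)
4^4 ≡ 16^2 = 256 ≡ 256 (mod 3431)
4^8 ≡ 256^2 = 65536 ≡ 347 (mod 3431)
4^16 ≡ 347^2 = 120409 ≡ 324 (mod 3431)
4^32 ≡ 324^2 = 104976 ≡ 2046 (mod 3431)
4^64 ≡ 2046^2 = 4186116 ≡ 296 (mod 3431)
4^128 ≡ 296^2 = 87616 ≡ 1841 (mod 3431)
4^256 ≡ 1841^2 = 3389281 ≡ 2884 (mod 3431)
4^512 ≡ 2884^2 = 8317456 ≡ 712 (mod 3431)
4^1024 ≡ 712^2 = 506944 ≡ 2587 (mod 3431)
4^2048 ≡ 2587^2 = 6692569 ≡ 2119 (mod 3431)
3430 = 2048 + 1024 + 256 + 64 + 32 + 4 + 2 in binary powers of 2.
So 4^3430 ≡ 2119 · 2587 · 2884 · 296 · 2046 · 256 · 16 ≡ 1756 (mod 3431).
Since 1756 ≠ 1, base 4 is a Fermat witness: 3431 is composite.

1756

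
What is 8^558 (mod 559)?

428

8^1 ≡ 8 (mod 559)
8^2 ≡ 8^2 = 64 ≡ 64 (mod 559)
8^4 ≡ 64^2 = 4096 ≡ 183 (mod 559)
8^8 ≡ 183^2 = 33489 ≡ 508 (mod 559)
8^16 ≡ 508^2 = 258064 ≡ 365 (mod 559)
8^32 ≡ 365^2 = 133225 ≡ 183 (mod 559)
8^64 ≡ 183^2 = 33489 ≡ 508 (mod 559)
8^128 ≡ 508^2 = 258064 ≡ 365 (mod 559)
8^256 ≡ 365^2 = 133225 ≡ 183 (mod 559)
8^512 ≡ 183^2 = 33489 ≡ 508 (mod 559)
558 = 512 + 32 + 8 + 4 + 2 in binary powers of 2.
So 8^558 ≡ 508 · 183 · 508 · 183 · 64 ≡ 428 (mod 559).
Since 428 ≠ 1, base 8 is a Fermat witness: 559 is composite.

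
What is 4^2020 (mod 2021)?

4^1 ≡ 4 (mod 2021)
4^2 ≡ 4^2 = 16 ≡ 16 (mod 2021)
4^4 ≡ 16^2 = 256 ≡ 256 (mod 2021)
4^8 ≡ 256^2 = 65536 ≡ 864 (mod 2021)
4^16 ≡ 864^2 = 746496 ≡ 747 (mod 2021)
4^32 ≡ 747^2 = 558009 ≡ 213 (mod 2021)
4^64 ≡ 213^2 = 45369 ≡ 907 (mod 2021)
4^128 ≡ 907^2 = 822649 ≡ 102 (mod 2021)
4^256 ≡ 102^2 = 10404 ≡ 299 (mod 2021)
4^512 ≡ 299^2 = 89401 ≡ 477 (mod 2021)
4^1024 ≡ 477^2 = 227529 ≡ 1177 (mod 2021)
2020 = 1024 + 512 + 256 + 128 + 64 + 32 + 4 in binary powers of 2.
So 4^2020 ≡ 1177 · 477 · 299 · 102 · 907 · 213 · 256 ≡ 385 (mod 2021).
Since 385 ≠ 1, base 4 is a Fermat witness: 2021 is composite.

385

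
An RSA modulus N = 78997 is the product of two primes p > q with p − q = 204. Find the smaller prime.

Since p = q + 204, we have 78997 = q(q + 204), so q² + 204q − 78997 = 0.
Discriminant: 204² + 4·78997 = 41616 + 315988 = 357604; √357604 = 598.
q = (−204 + 598)/2 = 197, and p = q + 204 = 401.
Check: 197 · 401 = 78997.

197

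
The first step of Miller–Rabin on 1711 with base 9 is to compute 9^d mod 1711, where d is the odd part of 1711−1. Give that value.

1082

1711 − 1 = 1710 = 2^1 · 855, so d = 855.
9^1 ≡ 9 (mod 1711)
9^2 ≡ 9^2 = 81 ≡ 81 (mod 1711)
9^4 ≡ 81^2 = 6561 ≡ 1428 (mod 1711)
9^8 ≡ 1428^2 = 2039184 ≡ 1383 (mod 1711)
9^16 ≡ 1383^2 = 1912689 ≡ 1502 (mod 1711)
9^32 ≡ 1502^2 = 2256004 ≡ 906 (mod 1711)
9^64 ≡ 906^2 = 820836 ≡ 1267 (mod 1711)
9^128 ≡ 1267^2 = 1605289 ≡ 371 (mod 1711)
9^256 ≡ 371^2 = 137641 ≡ 761 (mod 1711)
9^512 ≡ 761^2 = 579121 ≡ 803 (mod 1711)
855 = 512 + 256 + 64 + 16 + 4 + 2 + 1 in binary powers of 2.
So 9^855 ≡ 803 · 761 · 1267 · 1502 · 1428 · 81 · 9 ≡ 1082 (mod 1711).
Squaring chain: 1082; never reaches −1, so base 9 is a Miller–Rabin witness that 1711 is composite.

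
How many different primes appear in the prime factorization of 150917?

150917 = 13^2 · 893
893 = 19 · 47
150917 = 13^2 · 19 · 47, which has 3 distinct prime factors.

3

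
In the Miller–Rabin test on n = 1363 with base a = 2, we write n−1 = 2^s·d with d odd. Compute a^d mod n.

1363 − 1 = 1362 = 2^1 · 681, so d = 681.
2^1 ≡ 2 (mod 1363)
2^2 ≡ 2^2 = 4 ≡ 4 (mod 1363)
2^4 ≡ 4^2 = 16 ≡ 16 (mod 1363)
2^8 ≡ 16^2 = 256 ≡ 256 (mod 1363)
2^16 ≡ 256^2 = 65536 ≡ 112 (mod 1363)
2^32 ≡ 112^2 = 12544 ≡ 277 (mod 1363)
2^64 ≡ 277^2 = 76729 ≡ 401 (mod 1363)
2^128 ≡ 401^2 = 160801 ≡ 1330 (mod 1363)
2^256 ≡ 1330^2 = 1768900 ≡ 1089 (mod 1363)
2^512 ≡ 1089^2 = 1185921 ≡ 111 (mod 1363)
681 = 512 + 128 + 32 + 8 + 1 in binary powers of 2.
So 2^681 ≡ 111 · 1330 · 277 · 256 · 2 ≡ 686 (mod 1363).
Squaring chain: 686; never reaches −1, so base 2 is a Miller–Rabin witness that 1363 is composite.

686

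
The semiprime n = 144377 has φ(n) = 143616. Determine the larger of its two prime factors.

409

φ(n) = (p−1)(q−1) = n − (p+q) + 1, so p + q = 144377 − 143616 + 1 = 762.
p and q are the roots of t² − 762t + 144377 = 0.
Discriminant: 762² − 4·144377 = 580644 − 577508 = 3136; √3136 = 56.
q = (762 − 56)/2 = 353, p = (762 + 56)/2 = 409.
Check: 353 · 409 = 144377.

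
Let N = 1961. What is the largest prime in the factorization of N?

53

1961 = 37 · 53
53 is prime.
So 1961 = 37 · 53; the largest prime factor is 53.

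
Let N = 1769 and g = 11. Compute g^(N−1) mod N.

489

11^1 ≡ 11 (mod 1769)
11^2 ≡ 11^2 = 121 ≡ 121 (mod 1769)
11^4 ≡ 121^2 = 14641 ≡ 489 (mod 1769)
11^8 ≡ 489^2 = 239121 ≡ 306 (mod 1769)
11^16 ≡ 306^2 = 93636 ≡ 1648 (mod 1769)
11^32 ≡ 1648^2 = 2715904 ≡ 489 (mod 1769)
11^64 ≡ 489^2 = 239121 ≡ 306 (mod 1769)
11^128 ≡ 306^2 = 93636 ≡ 1648 (mod 1769)
11^256 ≡ 1648^2 = 2715904 ≡ 489 (mod 1769)
11^512 ≡ 489^2 = 239121 ≡ 306 (mod 1769)
11^1024 ≡ 306^2 = 93636 ≡ 1648 (mod 1769)
1768 = 1024 + 512 + 128 + 64 + 32 + 8 in binary powers of 2.
So 11^1768 ≡ 1648 · 306 · 1648 · 306 · 489 · 306 ≡ 489 (mod 1769).
Since 489 ≠ 1, base 11 is a Fermat witness: 1769 is composite.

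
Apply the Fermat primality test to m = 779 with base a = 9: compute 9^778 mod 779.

614

9^1 ≡ 9 (mod 779)
9^2 ≡ 9^2 = 81 ≡ 81 (mod 779)
9^4 ≡ 81^2 = 6561 ≡ 329 (mod 779)
9^8 ≡ 329^2 = 108241 ≡ 739 (mod 779)
9^16 ≡ 739^2 = 546121 ≡ 42 (mod 779)
9^32 ≡ 42^2 = 1764 ≡ 206 (mod 779)
9^64 ≡ 206^2 = 42436 ≡ 370 (mod 779)
9^128 ≡ 370^2 = 136900 ≡ 575 (mod 779)
9^256 ≡ 575^2 = 330625 ≡ 329 (mod 779)
9^512 ≡ 329^2 = 108241 ≡ 739 (mod 779)
778 = 512 + 256 + 8 + 2 in binary powers of 2.
So 9^778 ≡ 739 · 329 · 739 · 81 ≡ 614 (mod 779).
Since 614 ≠ 1, base 9 is a Fermat witness: 779 is composite.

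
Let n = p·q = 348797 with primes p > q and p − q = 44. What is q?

Since p = q + 44, we have 348797 = q(q + 44), so q² + 44q − 348797 = 0.
Discriminant: 44² + 4·348797 = 1936 + 1395188 = 1397124; √1397124 = 1182.
q = (−44 + 1182)/2 = 569, and p = q + 44 = 613.
Check: 569 · 613 = 348797.

569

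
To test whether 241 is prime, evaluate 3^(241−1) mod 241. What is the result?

3^1 ≡ 3 (mod 241)
3^2 ≡ 3^2 = 9 ≡ 9 (mod 241)
3^4 ≡ 9^2 = 81 ≡ 81 (mod 241)
3^8 ≡ 81^2 = 6561 ≡ 54 (mod 241)
3^16 ≡ 54^2 = 2916 ≡ 24 (mod 241)
3^32 ≡ 24^2 = 576 ≡ 94 (mod 241)
3^64 ≡ 94^2 = 8836 ≡ 160 (mod 241)
3^128 ≡ 160^2 = 25600 ≡ 54 (mod 241)
240 = 128 + 64 + 32 + 16 in binary powers of 2.
So 3^240 ≡ 54 · 160 · 94 · 24 ≡ 1 (mod 241).
Since the result is 1, base 3 gives no evidence that 241 is composite.

1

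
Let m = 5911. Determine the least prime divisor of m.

23

5911 is odd.
Digit sum 16, not divisible by 3.
Ends in 1: not divisible by 5.
7: 5911 = 7·844 + 3
11: 5911 = 11·537 + 4
13: 5911 = 13·454 + 9
17: 5911 = 17·347 + 12
19: 5911 = 19·311 + 2
23: 5911 = 23·257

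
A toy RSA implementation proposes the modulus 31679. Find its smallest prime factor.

79

31679 is odd.
Digit sum 26, not divisible by 3.
Ends in 9: not divisible by 5.
7: 31679 = 7·4525 + 4
11: 31679 = 11·2879 + 10
13: 31679 = 13·2436 + 11
17: 31679 = 17·1863 + 8
19: 31679 = 19·1667 + 6
23: 31679 = 23·1377 + 8
29: 31679 = 29·1092 + 11
31: 31679 = 31·1021 + 28
37: 31679 = 37·856 + 7
41: 31679 = 41·772 + 27
43: 31679 = 43·736 + 31
47: 31679 = 47·674 + 1
53: 31679 = 53·597 + 38
59: 31679 = 59·536 + 55
61: 31679 = 61·519 + 20
67: 31679 = 67·472 + 55
71: 31679 = 71·446 + 13
73: 31679 = 73·433 + 70
79: 31679 = 79·401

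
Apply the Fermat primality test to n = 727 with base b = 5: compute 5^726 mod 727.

1

5^1 ≡ 5 (mod 727)
5^2 ≡ 5^2 = 25 ≡ 25 (mod 727)
5^4 ≡ 25^2 = 625 ≡ 625 (mod 727)
5^8 ≡ 625^2 = 390625 ≡ 226 (mod 727)
5^16 ≡ 226^2 = 51076 ≡ 186 (mod 727)
5^32 ≡ 186^2 = 34596 ≡ 427 (mod 727)
5^64 ≡ 427^2 = 182329 ≡ 579 (mod 727)
5^128 ≡ 579^2 = 335241 ≡ 94 (mod 727)
5^256 ≡ 94^2 = 8836 ≡ 112 (mod 727)
5^512 ≡ 112^2 = 12544 ≡ 185 (mod 727)
726 = 512 + 128 + 64 + 16 + 4 + 2 in binary powers of 2.
So 5^726 ≡ 185 · 94 · 579 · 186 · 625 · 25 ≡ 1 (mod 727).
Since the result is 1, base 5 gives no evidence that 727 is composite.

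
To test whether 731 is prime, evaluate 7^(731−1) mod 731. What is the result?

36

7^1 ≡ 7 (mod 731)
7^2 ≡ 7^2 = 49 ≡ 49 (mod 731)
7^4 ≡ 49^2 = 2401 ≡ 208 (mod 731)
7^8 ≡ 208^2 = 43264 ≡ 135 (mod 731)
7^16 ≡ 135^2 = 18225 ≡ 681 (mod 731)
7^32 ≡ 681^2 = 463761 ≡ 307 (mod 731)
7^64 ≡ 307^2 = 94249 ≡ 681 (mod 731)
7^128 ≡ 681^2 = 463761 ≡ 307 (mod 731)
7^256 ≡ 307^2 = 94249 ≡ 681 (mod 731)
7^512 ≡ 681^2 = 463761 ≡ 307 (mod 731)
730 = 512 + 128 + 64 + 16 + 8 + 2 in binary powers of 2.
So 7^730 ≡ 307 · 307 · 681 · 681 · 135 · 49 ≡ 36 (mod 731).
Since 36 ≠ 1, base 7 is a Fermat witness: 731 is composite.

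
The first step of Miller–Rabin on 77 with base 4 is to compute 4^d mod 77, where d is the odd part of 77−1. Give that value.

77 − 1 = 76 = 2^2 · 19, so d = 19.
4^1 ≡ 4 (mod 77)
4^2 ≡ 4^2 = 16 ≡ 16 (mod 77)
4^4 ≡ 16^2 = 256 ≡ 25 (mod 77)
4^8 ≡ 25^2 = 625 ≡ 9 (mod 77)
4^16 ≡ 9^2 = 81 ≡ 4 (mod 77)
19 = 16 + 2 + 1 in binary powers of 2.
So 4^19 ≡ 4 · 16 · 4 ≡ 25 (mod 77).
Squaring chain: 25 → 9; never reaches −1, so base 4 is a Miller–Rabin witness that 77 is composite.

25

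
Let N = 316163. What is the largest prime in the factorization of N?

73

316163 = 61 · 5183
5183 = 71 · 73
73 is prime.
So 316163 = 61 · 71 · 73; the largest prime factor is 73.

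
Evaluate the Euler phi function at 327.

216

Factor: 327 = 3 · 109.
φ(327) = (3−1) · (109−1) = 2 · 108 = 216.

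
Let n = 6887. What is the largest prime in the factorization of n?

6887 = 71 · 97
97 is prime.
So 6887 = 71 · 97; the largest prime factor is 97.

97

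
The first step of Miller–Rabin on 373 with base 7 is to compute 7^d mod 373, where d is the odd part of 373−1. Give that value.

372

373 − 1 = 372 = 2^2 · 93, so d = 93.
7^1 ≡ 7 (mod 373)
7^2 ≡ 7^2 = 49 ≡ 49 (mod 373)
7^4 ≡ 49^2 = 2401 ≡ 163 (mod 373)
7^8 ≡ 163^2 = 26569 ≡ 86 (mod 373)
7^16 ≡ 86^2 = 7396 ≡ 309 (mod 373)
7^32 ≡ 309^2 = 95481 ≡ 366 (mod 373)
7^64 ≡ 366^2 = 133956 ≡ 49 (mod 373)
93 = 64 + 16 + 8 + 4 + 1 in binary powers of 2.
So 7^93 ≡ 49 · 309 · 86 · 163 · 7 ≡ 372 (mod 373).
Since 7^d ≡ 372 (mod 373), base 7 does not prove 373 composite.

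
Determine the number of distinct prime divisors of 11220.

11220 = 2^2 · 2805
2805 = 3 · 935
935 = 5 · 187
187 = 11 · 17
11220 = 2^2 · 3 · 5 · 11 · 17, which has 5 distinct prime factors.

5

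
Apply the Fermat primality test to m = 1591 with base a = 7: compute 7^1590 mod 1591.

1506

7^1 ≡ 7 (mod 1591)
7^2 ≡ 7^2 = 49 ≡ 49 (mod 1591)
7^4 ≡ 49^2 = 2401 ≡ 810 (mod 1591)
7^8 ≡ 810^2 = 656100 ≡ 608 (mod 1591)
7^16 ≡ 608^2 = 369664 ≡ 552 (mod 1591)
7^32 ≡ 552^2 = 304704 ≡ 823 (mod 1591)
7^64 ≡ 823^2 = 677329 ≡ 1154 (mod 1591)
7^128 ≡ 1154^2 = 1331716 ≡ 49 (mod 1591)
7^256 ≡ 49^2 = 2401 ≡ 810 (mod 1591)
7^512 ≡ 810^2 = 656100 ≡ 608 (mod 1591)
7^1024 ≡ 608^2 = 369664 ≡ 552 (mod 1591)
1590 = 1024 + 512 + 32 + 16 + 4 + 2 in binary powers of 2.
So 7^1590 ≡ 552 · 608 · 823 · 552 · 810 · 49 ≡ 1506 (mod 1591).
Since 1506 ≠ 1, base 7 is a Fermat witness: 1591 is composite.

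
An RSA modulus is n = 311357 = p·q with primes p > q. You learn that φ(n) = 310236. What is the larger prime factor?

619

φ(n) = (p−1)(q−1) = n − (p+q) + 1, so p + q = 311357 − 310236 + 1 = 1122.
p and q are the roots of t² − 1122t + 311357 = 0.
Discriminant: 1122² − 4·311357 = 1258884 − 1245428 = 13456; √13456 = 116.
q = (1122 − 116)/2 = 503, p = (1122 + 116)/2 = 619.
Check: 503 · 619 = 311357.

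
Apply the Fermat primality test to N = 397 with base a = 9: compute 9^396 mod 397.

1

9^1 ≡ 9 (mod 397)
9^2 ≡ 9^2 = 81 ≡ 81 (mod 397)
9^4 ≡ 81^2 = 6561 ≡ 209 (mod 397)
9^8 ≡ 209^2 = 43681 ≡ 11 (mod 397)
9^16 ≡ 11^2 = 121 ≡ 121 (mod 397)
9^32 ≡ 121^2 = 14641 ≡ 349 (mod 397)
9^64 ≡ 349^2 = 121801 ≡ 319 (mod 397)
9^128 ≡ 319^2 = 101761 ≡ 129 (mod 397)
9^256 ≡ 129^2 = 16641 ≡ 364 (mod 397)
396 = 256 + 128 + 8 + 4 in binary powers of 2.
So 9^396 ≡ 364 · 129 · 11 · 209 ≡ 1 (mod 397).
Since the result is 1, base 9 gives no evidence that 397 is composite.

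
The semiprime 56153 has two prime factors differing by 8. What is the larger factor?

Since p = q + 8, we have 56153 = q(q + 8), so q² + 8q − 56153 = 0.
Discriminant: 8² + 4·56153 = 64 + 224612 = 224676; √224676 = 474.
q = (−8 + 474)/2 = 233, and p = q + 8 = 241.
Check: 233 · 241 = 56153.

241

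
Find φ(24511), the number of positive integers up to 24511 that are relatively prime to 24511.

24192

Factor: 24511 = 127 · 193.
φ(24511) = (127−1) · (193−1) = 126 · 192 = 24192.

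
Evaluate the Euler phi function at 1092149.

1057456

Factor: 1092149 = 59 · 107 · 173.
φ(1092149) = (59−1) · (107−1) · (173−1) = 58 · 106 · 172 = 1057456.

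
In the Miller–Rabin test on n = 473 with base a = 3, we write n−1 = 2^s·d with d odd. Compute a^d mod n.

473 − 1 = 472 = 2^3 · 59, so d = 59.
3^1 ≡ 3 (mod 473)
3^2 ≡ 3^2 = 9 ≡ 9 (mod 473)
3^4 ≡ 9^2 = 81 ≡ 81 (mod 473)
3^8 ≡ 81^2 = 6561 ≡ 412 (mod 473)
3^16 ≡ 412^2 = 169744 ≡ 410 (mod 473)
3^32 ≡ 410^2 = 168100 ≡ 185 (mod 473)
59 = 32 + 16 + 8 + 2 + 1 in binary powers of 2.
So 3^59 ≡ 185 · 410 · 412 · 9 · 3 ≡ 26 (mod 473).
Squaring chain: 26 → 203 → 58; never reaches −1, so base 3 is a Miller–Rabin witness that 473 is composite.

26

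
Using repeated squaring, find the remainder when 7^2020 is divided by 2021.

294

7^1 ≡ 7 (mod 2021)
7^2 ≡ 7^2 = 49 ≡ 49 (mod 2021)
7^4 ≡ 49^2 = 2401 ≡ 380 (mod 2021)
7^8 ≡ 380^2 = 144400 ≡ 909 (mod 2021)
7^16 ≡ 909^2 = 826281 ≡ 1713 (mod 2021)
7^32 ≡ 1713^2 = 2934369 ≡ 1898 (mod 2021)
7^64 ≡ 1898^2 = 3602404 ≡ 982 (mod 2021)
7^128 ≡ 982^2 = 964324 ≡ 307 (mod 2021)
7^256 ≡ 307^2 = 94249 ≡ 1283 (mod 2021)
7^512 ≡ 1283^2 = 1646089 ≡ 995 (mod 2021)
7^1024 ≡ 995^2 = 990025 ≡ 1756 (mod 2021)
2020 = 1024 + 512 + 256 + 128 + 64 + 32 + 4 in binary powers of 2.
So 7^2020 ≡ 1756 · 995 · 1283 · 307 · 982 · 1898 · 380 ≡ 294 (mod 2021).
Since 294 ≠ 1, base 7 is a Fermat witness: 2021 is composite.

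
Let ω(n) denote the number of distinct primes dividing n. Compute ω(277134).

277134 = 2 · 138567
138567 = 3 · 46189
46189 = 11 · 4199
4199 = 13 · 323
323 = 17 · 19
277134 = 2 · 3 · 11 · 13 · 17 · 19, which has 6 distinct prime factors.

6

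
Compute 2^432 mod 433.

1

2^1 ≡ 2 (mod 433)
2^2 ≡ 2^2 = 4 ≡ 4 (mod 433)
2^4 ≡ 4^2 = 16 ≡ 16 (mod 433)
2^8 ≡ 16^2 = 256 ≡ 256 (mod 433)
2^16 ≡ 256^2 = 65536 ≡ 153 (mod 433)
2^32 ≡ 153^2 = 23409 ≡ 27 (mod 433)
2^64 ≡ 27^2 = 729 ≡ 296 (mod 433)
2^128 ≡ 296^2 = 87616 ≡ 150 (mod 433)
2^256 ≡ 150^2 = 22500 ≡ 417 (mod 433)
432 = 256 + 128 + 32 + 16 in binary powers of 2.
So 2^432 ≡ 417 · 150 · 27 · 153 ≡ 1 (mod 433).
Since the result is 1, base 2 gives no evidence that 433 is composite.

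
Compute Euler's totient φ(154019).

144256

Factor: 154019 = 29 · 47 · 113.
φ(154019) = (29−1) · (47−1) · (113−1) = 28 · 46 · 112 = 144256.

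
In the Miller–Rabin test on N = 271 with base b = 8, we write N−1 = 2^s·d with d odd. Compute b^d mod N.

271 − 1 = 270 = 2^1 · 135, so d = 135.
8^1 ≡ 8 (mod 271)
8^2 ≡ 8^2 = 64 ≡ 64 (mod 271)
8^4 ≡ 64^2 = 4096 ≡ 31 (mod 271)
8^8 ≡ 31^2 = 961 ≡ 148 (mod 271)
8^16 ≡ 148^2 = 21904 ≡ 224 (mod 271)
8^32 ≡ 224^2 = 50176 ≡ 41 (mod 271)
8^64 ≡ 41^2 = 1681 ≡ 55 (mod 271)
8^128 ≡ 55^2 = 3025 ≡ 44 (mod 271)
135 = 128 + 4 + 2 + 1 in binary powers of 2.
So 8^135 ≡ 44 · 31 · 64 · 8 ≡ 1 (mod 271).
Since 8^d ≡ 1 (mod 271), base 8 does not prove 271 composite.

1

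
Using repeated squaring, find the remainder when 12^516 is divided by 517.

12^1 ≡ 12 (mod 517)
12^2 ≡ 12^2 = 144 ≡ 144 (mod 517)
12^4 ≡ 144^2 = 20736 ≡ 56 (mod 517)
12^8 ≡ 56^2 = 3136 ≡ 34 (mod 517)
12^16 ≡ 34^2 = 1156 ≡ 122 (mod 517)
12^32 ≡ 122^2 = 14884 ≡ 408 (mod 517)
12^64 ≡ 408^2 = 166464 ≡ 507 (mod 517)
12^128 ≡ 507^2 = 257049 ≡ 100 (mod 517)
12^256 ≡ 100^2 = 10000 ≡ 177 (mod 517)
12^512 ≡ 177^2 = 31329 ≡ 309 (mod 517)
516 = 512 + 4 in binary powers of 2.
So 12^516 ≡ 309 · 56 ≡ 243 (mod 517).
Since 243 ≠ 1, base 12 is a Fermat witness: 517 is composite.

243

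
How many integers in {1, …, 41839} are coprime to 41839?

34776

Factor: 41839 = 7 · 43 · 139.
φ(41839) = (7−1) · (43−1) · (139−1) = 6 · 42 · 138 = 34776.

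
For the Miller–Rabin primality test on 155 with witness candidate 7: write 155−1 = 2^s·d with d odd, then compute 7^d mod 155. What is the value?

155 − 1 = 154 = 2^1 · 77, so d = 77.
7^1 ≡ 7 (mod 155)
7^2 ≡ 7^2 = 49 ≡ 49 (mod 155)
7^4 ≡ 49^2 = 2401 ≡ 76 (mod 155)
7^8 ≡ 76^2 = 5776 ≡ 41 (mod 155)
7^16 ≡ 41^2 = 1681 ≡ 131 (mod 155)
7^32 ≡ 131^2 = 17161 ≡ 111 (mod 155)
7^64 ≡ 111^2 = 12321 ≡ 76 (mod 155)
77 = 64 + 8 + 4 + 1 in binary powers of 2.
So 7^77 ≡ 76 · 41 · 76 · 7 ≡ 142 (mod 155).
Squaring chain: 142; never reaches −1, so base 7 is a Miller–Rabin witness that 155 is composite.

142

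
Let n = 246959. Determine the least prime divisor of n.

17

246959 is odd.
Digit sum 35, not divisible by 3.
Ends in 9: not divisible by 5.
7: 246959 = 7·35279 + 6
11: 246959 = 11·22450 + 9
13: 246959 = 13·18996 + 11
17: 246959 = 17·14527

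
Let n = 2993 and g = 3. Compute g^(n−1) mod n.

1395

3^1 ≡ 3 (mod 2993)
3^2 ≡ 3^2 = 9 ≡ 9 (mod 2993)
3^4 ≡ 9^2 = 81 ≡ 81 (mod 2993)
3^8 ≡ 81^2 = 6561 ≡ 575 (mod 2993)
3^16 ≡ 575^2 = 330625 ≡ 1395 (mod 2993)
3^32 ≡ 1395^2 = 1946025 ≡ 575 (mod 2993)
3^64 ≡ 575^2 = 330625 ≡ 1395 (mod 2993)
3^128 ≡ 1395^2 = 1946025 ≡ 575 (mod 2993)
3^256 ≡ 575^2 = 330625 ≡ 1395 (mod 2993)
3^512 ≡ 1395^2 = 1946025 ≡ 575 (mod 2993)
3^1024 ≡ 575^2 = 330625 ≡ 1395 (mod 2993)
3^2048 ≡ 1395^2 = 1946025 ≡ 575 (mod 2993)
2992 = 2048 + 512 + 256 + 128 + 32 + 16 in binary powers of 2.
So 3^2992 ≡ 575 · 575 · 1395 · 575 · 575 · 1395 ≡ 1395 (mod 2993).
Since 1395 ≠ 1, base 3 is a Fermat witness: 2993 is composite.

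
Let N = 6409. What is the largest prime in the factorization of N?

29

6409 = 13 · 493
493 = 17 · 29
29 is prime.
So 6409 = 13 · 17 · 29; the largest prime factor is 29.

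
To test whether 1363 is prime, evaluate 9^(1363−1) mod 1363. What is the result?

1051

9^1 ≡ 9 (mod 1363)
9^2 ≡ 9^2 = 81 ≡ 81 (mod 1363)
9^4 ≡ 81^2 = 6561 ≡ 1109 (mod 1363)
9^8 ≡ 1109^2 = 1229881 ≡ 455 (mod 1363)
9^16 ≡ 455^2 = 207025 ≡ 1212 (mod 1363)
9^32 ≡ 1212^2 = 1468944 ≡ 993 (mod 1363)
9^64 ≡ 993^2 = 986049 ≡ 600 (mod 1363)
9^128 ≡ 600^2 = 360000 ≡ 168 (mod 1363)
9^256 ≡ 168^2 = 28224 ≡ 964 (mod 1363)
9^512 ≡ 964^2 = 929296 ≡ 1093 (mod 1363)
9^1024 ≡ 1093^2 = 1194649 ≡ 661 (mod 1363)
1362 = 1024 + 256 + 64 + 16 + 2 in binary powers of 2.
So 9^1362 ≡ 661 · 964 · 600 · 1212 · 81 ≡ 1051 (mod 1363).
Since 1051 ≠ 1, base 9 is a Fermat witness: 1363 is composite.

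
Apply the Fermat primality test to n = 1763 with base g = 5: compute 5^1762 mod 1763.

1665

5^1 ≡ 5 (mod 1763)
5^2 ≡ 5^2 = 25 ≡ 25 (mod 1763)
5^4 ≡ 25^2 = 625 ≡ 625 (mod 1763)
5^8 ≡ 625^2 = 390625 ≡ 1002 (mod 1763)
5^16 ≡ 1002^2 = 1004004 ≡ 857 (mod 1763)
5^32 ≡ 857^2 = 734449 ≡ 1041 (mod 1763)
5^64 ≡ 1041^2 = 1083681 ≡ 1199 (mod 1763)
5^128 ≡ 1199^2 = 1437601 ≡ 756 (mod 1763)
5^256 ≡ 756^2 = 571536 ≡ 324 (mod 1763)
5^512 ≡ 324^2 = 104976 ≡ 959 (mod 1763)
5^1024 ≡ 959^2 = 919681 ≡ 1158 (mod 1763)
1762 = 1024 + 512 + 128 + 64 + 32 + 2 in binary powers of 2.
So 5^1762 ≡ 1158 · 959 · 756 · 1199 · 1041 · 25 ≡ 1665 (mod 1763).
Since 1665 ≠ 1, base 5 is a Fermat witness: 1763 is composite.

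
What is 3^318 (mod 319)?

3^1 ≡ 3 (mod 319)
3^2 ≡ 3^2 = 9 ≡ 9 (mod 319)
3^4 ≡ 9^2 = 81 ≡ 81 (mod 319)
3^8 ≡ 81^2 = 6561 ≡ 181 (mod 319)
3^16 ≡ 181^2 = 32761 ≡ 223 (mod 319)
3^32 ≡ 223^2 = 49729 ≡ 284 (mod 319)
3^64 ≡ 284^2 = 80656 ≡ 268 (mod 319)
3^128 ≡ 268^2 = 71824 ≡ 49 (mod 319)
3^256 ≡ 49^2 = 2401 ≡ 168 (mod 319)
318 = 256 + 32 + 16 + 8 + 4 + 2 in binary powers of 2.
So 3^318 ≡ 168 · 284 · 223 · 181 · 81 · 9 ≡ 5 (mod 319).
Since 5 ≠ 1, base 3 is a Fermat witness: 319 is composite.

5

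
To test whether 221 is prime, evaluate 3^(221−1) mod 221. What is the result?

3^1 ≡ 3 (mod 221)
3^2 ≡ 3^2 = 9 ≡ 9 (mod 221)
3^4 ≡ 9^2 = 81 ≡ 81 (mod 221)
3^8 ≡ 81^2 = 6561 ≡ 152 (mod 221)
3^16 ≡ 152^2 = 23104 ≡ 120 (mod 221)
3^32 ≡ 120^2 = 14400 ≡ 35 (mod 221)
3^64 ≡ 35^2 = 1225 ≡ 120 (mod 221)
3^128 ≡ 120^2 = 14400 ≡ 35 (mod 221)
220 = 128 + 64 + 16 + 8 + 4 in binary powers of 2.
So 3^220 ≡ 35 · 120 · 120 · 152 · 81 ≡ 55 (mod 221).
Since 55 ≠ 1, base 3 is a Fermat witness: 221 is composite.

55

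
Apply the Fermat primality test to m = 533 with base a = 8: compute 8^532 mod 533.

469

8^1 ≡ 8 (mod 533)
8^2 ≡ 8^2 = 64 ≡ 64 (mod 533)
8^4 ≡ 64^2 = 4096 ≡ 365 (mod 533)
8^8 ≡ 365^2 = 133225 ≡ 508 (mod 533)
8^16 ≡ 508^2 = 258064 ≡ 92 (mod 533)
8^32 ≡ 92^2 = 8464 ≡ 469 (mod 533)
8^64 ≡ 469^2 = 219961 ≡ 365 (mod 533)
8^128 ≡ 365^2 = 133225 ≡ 508 (mod 533)
8^256 ≡ 508^2 = 258064 ≡ 92 (mod 533)
8^512 ≡ 92^2 = 8464 ≡ 469 (mod 533)
532 = 512 + 16 + 4 in binary powers of 2.
So 8^532 ≡ 469 · 92 · 365 ≡ 469 (mod 533).
Since 469 ≠ 1, base 8 is a Fermat witness: 533 is composite.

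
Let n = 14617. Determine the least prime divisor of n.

14617 is odd.
Digit sum 19, not divisible by 3.
Ends in 7: not divisible by 5.
7: 14617 = 7·2088 + 1
11: 14617 = 11·1328 + 9
13: 14617 = 13·1124 + 5
17: 14617 = 17·859 + 14
19: 14617 = 19·769 + 6
23: 14617 = 23·635 + 12
29: 14617 = 29·504 + 1
31: 14617 = 31·471 + 16
37: 14617 = 37·395 + 2
41: 14617 = 41·356 + 21
43: 14617 = 43·339 + 40
47: 14617 = 47·311

47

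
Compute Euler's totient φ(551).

504

Factor: 551 = 19 · 29.
φ(551) = (19−1) · (29−1) = 18 · 28 = 504.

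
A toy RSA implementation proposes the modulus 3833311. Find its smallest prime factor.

3833311 is odd.
Digit sum 22, not divisible by 3.
Ends in 1: not divisible by 5.
7: 3833311 = 7·547615 + 6
11: 3833311 = 11·348482 + 9
13: 3833311 = 13·294870 + 1
17: 3833311 = 17·225488 + 15
19: 3833311 = 19·201753 + 4
23: 3833311 = 23·166665 + 16
29: 3833311 = 29·132183 + 4
31: 3833311 = 31·123655 + 6
37: 3833311 = 37·103603

37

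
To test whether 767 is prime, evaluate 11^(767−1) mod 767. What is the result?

11^1 ≡ 11 (mod 767)
11^2 ≡ 11^2 = 121 ≡ 121 (mod 767)
11^4 ≡ 121^2 = 14641 ≡ 68 (mod 767)
11^8 ≡ 68^2 = 4624 ≡ 22 (mod 767)
11^16 ≡ 22^2 = 484 ≡ 484 (mod 767)
11^32 ≡ 484^2 = 234256 ≡ 321 (mod 767)
11^64 ≡ 321^2 = 103041 ≡ 263 (mod 767)
11^128 ≡ 263^2 = 69169 ≡ 139 (mod 767)
11^256 ≡ 139^2 = 19321 ≡ 146 (mod 767)
11^512 ≡ 146^2 = 21316 ≡ 607 (mod 767)
766 = 512 + 128 + 64 + 32 + 16 + 8 + 4 + 2 in binary powers of 2.
So 11^766 ≡ 607 · 139 · 263 · 321 · 484 · 22 · 68 · 121 ≡ 257 (mod 767).
Since 257 ≠ 1, base 11 is a Fermat witness: 767 is composite.

257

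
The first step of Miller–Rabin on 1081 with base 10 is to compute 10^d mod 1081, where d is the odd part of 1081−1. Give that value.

1081 − 1 = 1080 = 2^3 · 135, so d = 135.
10^1 ≡ 10 (mod 1081)
10^2 ≡ 10^2 = 100 ≡ 100 (mod 1081)
10^4 ≡ 100^2 = 10000 ≡ 271 (mod 1081)
10^8 ≡ 271^2 = 73441 ≡ 1014 (mod 1081)
10^16 ≡ 1014^2 = 1028196 ≡ 165 (mod 1081)
10^32 ≡ 165^2 = 27225 ≡ 200 (mod 1081)
10^64 ≡ 200^2 = 40000 ≡ 3 (mod 1081)
10^128 ≡ 3^2 = 9 ≡ 9 (mod 1081)
135 = 128 + 4 + 2 + 1 in binary powers of 2.
So 10^135 ≡ 9 · 271 · 100 · 10 ≡ 264 (mod 1081).
Squaring chain: 264 → 512 → 542; never reaches −1, so base 10 is a Miller–Rabin witness that 1081 is composite.

264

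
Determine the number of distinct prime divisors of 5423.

5423 = 11 · 493
493 = 17 · 29
5423 = 11 · 17 · 29, which has 3 distinct prime factors.

3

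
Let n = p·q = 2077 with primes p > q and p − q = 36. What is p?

Since p = q + 36, we have 2077 = q(q + 36), so q² + 36q − 2077 = 0.
Discriminant: 36² + 4·2077 = 1296 + 8308 = 9604; √9604 = 98.
q = (−36 + 98)/2 = 31, and p = q + 36 = 67.
Check: 31 · 67 = 2077.

67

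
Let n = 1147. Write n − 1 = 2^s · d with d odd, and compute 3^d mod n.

492

1147 − 1 = 1146 = 2^1 · 573, so d = 573.
3^1 ≡ 3 (mod 1147)
3^2 ≡ 3^2 = 9 ≡ 9 (mod 1147)
3^4 ≡ 9^2 = 81 ≡ 81 (mod 1147)
3^8 ≡ 81^2 = 6561 ≡ 826 (mod 1147)
3^16 ≡ 826^2 = 682276 ≡ 958 (mod 1147)
3^32 ≡ 958^2 = 917764 ≡ 164 (mod 1147)
3^64 ≡ 164^2 = 26896 ≡ 515 (mod 1147)
3^128 ≡ 515^2 = 265225 ≡ 268 (mod 1147)
3^256 ≡ 268^2 = 71824 ≡ 710 (mod 1147)
3^512 ≡ 710^2 = 504100 ≡ 567 (mod 1147)
573 = 512 + 32 + 16 + 8 + 4 + 1 in binary powers of 2.
So 3^573 ≡ 567 · 164 · 958 · 826 · 81 · 3 ≡ 492 (mod 1147).
Squaring chain: 492; never reaches −1, so base 3 is a Miller–Rabin witness that 1147 is composite.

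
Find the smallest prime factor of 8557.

8557 is odd.
Digit sum 25, not divisible by 3.
Ends in 7: not divisible by 5.
7: 8557 = 7·1222 + 3
11: 8557 = 11·777 + 10
13: 8557 = 13·658 + 3
17: 8557 = 17·503 + 6
19: 8557 = 19·450 + 7
23: 8557 = 23·372 + 1
29: 8557 = 29·295 + 2
31: 8557 = 31·276 + 1
37: 8557 = 37·231 + 10
41: 8557 = 41·208 + 29
43: 8557 = 43·199

43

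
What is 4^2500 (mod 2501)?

4^1 ≡ 4 (mod 2501)
4^2 ≡ 4^2 = 16 ≡ 16 (mod 2501)
4^4 ≡ 16^2 = 256 ≡ 256 (mod 2501)
4^8 ≡ 256^2 = 65536 ≡ 510 (mod 2501)
4^16 ≡ 510^2 = 260100 ≡ 2497 (mod 2501)
4^32 ≡ 2497^2 = 6235009 ≡ 16 (mod 2501)
4^64 ≡ 16^2 = 256 ≡ 256 (mod 2501)
4^128 ≡ 256^2 = 65536 ≡ 510 (mod 2501)
4^256 ≡ 510^2 = 260100 ≡ 2497 (mod 2501)
4^512 ≡ 2497^2 = 6235009 ≡ 16 (mod 2501)
4^1024 ≡ 16^2 = 256 ≡ 256 (mod 2501)
4^2048 ≡ 256^2 = 65536 ≡ 510 (mod 2501)
2500 = 2048 + 256 + 128 + 64 + 4 in binary powers of 2.
So 4^2500 ≡ 510 · 2497 · 510 · 256 · 256 ≡ 657 (mod 2501).
Since 657 ≠ 1, base 4 is a Fermat witness: 2501 is composite.

657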